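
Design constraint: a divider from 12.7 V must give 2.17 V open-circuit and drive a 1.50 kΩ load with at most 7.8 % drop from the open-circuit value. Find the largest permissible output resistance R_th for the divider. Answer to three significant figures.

R_th ≤ 127 Ω

Loading drop = R_th/(R_th + R_L) ≤ 0.0780, so R_th ≤ R_L · ε/(1−ε) = 1.50 kΩ × 0.0780/0.9220 = 127 Ω.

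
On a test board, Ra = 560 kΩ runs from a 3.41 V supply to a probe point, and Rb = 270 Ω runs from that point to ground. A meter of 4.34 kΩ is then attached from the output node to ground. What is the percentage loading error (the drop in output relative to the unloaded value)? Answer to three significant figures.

The divider's output (Thévenin) resistance is Ra‖Rb = 269.9 Ω.
Fractional drop under load = R_th/(R_th + R_L) = 269.9 / (269.9 + 4340) = 0.05854.
So the output falls by 5.85 %.

5.85 %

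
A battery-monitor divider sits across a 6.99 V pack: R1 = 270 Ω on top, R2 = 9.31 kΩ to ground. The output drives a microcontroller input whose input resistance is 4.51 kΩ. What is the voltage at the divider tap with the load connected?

The load sits in parallel with R2: R2‖R_L = (9310 × 4510) / (9310 + 4510) = 3038 Ω.
V_out = 6.99 × 3038 / (270 + 3038) = 6.99 × 3038/3308 = 6.42 V.
(Unloaded it would have been 6.79 V.)

V_out ≈ 6.42 V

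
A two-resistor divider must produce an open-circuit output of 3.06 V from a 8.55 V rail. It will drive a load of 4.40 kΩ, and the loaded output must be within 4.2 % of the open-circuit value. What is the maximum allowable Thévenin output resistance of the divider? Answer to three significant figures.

Loading drop = R_th/(R_th + R_L) ≤ 0.0420, so R_th ≤ R_L · ε/(1−ε) = 4.40 kΩ × 0.0420/0.9580 = 193 Ω.
(Any R1, R2 with R2/(R1+R2) = 0.358 and R1‖R2 ≤ 193 Ω will meet the spec.)

R_th ≤ 193 Ω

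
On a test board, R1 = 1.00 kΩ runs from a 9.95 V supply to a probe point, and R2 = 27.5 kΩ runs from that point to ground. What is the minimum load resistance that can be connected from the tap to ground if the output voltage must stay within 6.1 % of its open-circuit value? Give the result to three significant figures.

R_L(min) ≈ 14.9 kΩ

Output resistance R_th = R1‖R2 = (1000 × 27500)/28500 = 964.9 Ω.
The fractional drop is R_th/(R_th + R_L); requiring this ≤ 0.0610 gives R_L ≥ R_th(1/0.0610 − 1) = 964.9 × 15.39 = 14.9 kΩ.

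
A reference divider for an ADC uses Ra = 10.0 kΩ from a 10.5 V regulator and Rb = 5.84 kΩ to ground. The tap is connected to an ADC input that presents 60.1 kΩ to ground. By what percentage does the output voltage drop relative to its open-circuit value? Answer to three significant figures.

5.78 %

The divider's output (Thévenin) resistance is Ra‖Rb = 3.687 kΩ.
Fractional drop under load = R_th/(R_th + R_L) = 3.687 / (3.687 + 60.1) = 0.05780.
So the output falls by 5.78 %.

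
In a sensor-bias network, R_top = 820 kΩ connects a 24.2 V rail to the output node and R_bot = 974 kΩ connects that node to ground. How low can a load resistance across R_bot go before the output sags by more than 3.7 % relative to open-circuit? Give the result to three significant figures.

Output resistance R_th = R_top‖R_bot = (820 × 974)/1794 = 445.2 kΩ.
The fractional drop is R_th/(R_th + R_L); requiring this ≤ 0.0370 gives R_L ≥ R_th(1/0.0370 − 1) = 445.2 × 26.03 = 11.6 MΩ.

R_L(min) ≈ 11.6 MΩ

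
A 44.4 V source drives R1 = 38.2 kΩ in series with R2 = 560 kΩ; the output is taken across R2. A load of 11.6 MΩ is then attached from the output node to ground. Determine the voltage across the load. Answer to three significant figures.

V_out ≈ 41.4 V

The load sits in parallel with R2: R2‖R_L = (560 × 11600) / (560 + 11600) = 534.2 kΩ.
V_out = 44.4 × 534.2 / (38.2 + 534.2) = 44.4 × 534.2/572.4 = 41.4 V.
(Unloaded it would have been 41.6 V.)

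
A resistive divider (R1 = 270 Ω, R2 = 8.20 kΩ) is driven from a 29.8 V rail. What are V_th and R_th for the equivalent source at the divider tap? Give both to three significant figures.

V_th = 28.9 V, R_th = 261 Ω

V_th is the open-circuit tap voltage: 29.8 × 8200/(270 + 8200) = 28.9 V.
With the supply zeroed, R1 and R2 appear in parallel from the tap: R_th = R1‖R2 = (270 × 8200)/8470 = 261 Ω.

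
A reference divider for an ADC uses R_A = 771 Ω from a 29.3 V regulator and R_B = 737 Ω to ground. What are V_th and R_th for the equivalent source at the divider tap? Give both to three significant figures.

V_th is the open-circuit tap voltage: 29.3 × 737/(771 + 737) = 14.3 V.
With the supply zeroed, R_A and R_B appear in parallel from the tap: R_th = R_A‖R_B = (771 × 737)/1508 = 377 Ω.

V_th = 14.3 V, R_th = 377 Ω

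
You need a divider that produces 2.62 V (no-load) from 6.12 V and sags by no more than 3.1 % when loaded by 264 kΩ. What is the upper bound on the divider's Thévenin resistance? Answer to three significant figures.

R_th ≤ 8.45 kΩ

Loading drop = R_th/(R_th + R_L) ≤ 0.0310, so R_th ≤ R_L · ε/(1−ε) = 264 kΩ × 0.0310/0.9690 = 8.45 kΩ.
(Any R1, R2 with R2/(R1+R2) = 0.428 and R1‖R2 ≤ 8.45 kΩ will meet the spec.)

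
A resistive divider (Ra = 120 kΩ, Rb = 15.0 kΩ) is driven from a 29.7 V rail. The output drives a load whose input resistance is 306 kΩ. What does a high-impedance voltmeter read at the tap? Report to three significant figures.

V_out ≈ 3.16 V

The load sits in parallel with Rb: Rb‖R_L = (15.0 × 306) / (15.0 + 306) = 14.30 kΩ.
V_out = 29.7 × 14.30 / (120 + 14.30) = 29.7 × 14.30/134.3 = 3.16 V.
(Unloaded it would have been 3.30 V.)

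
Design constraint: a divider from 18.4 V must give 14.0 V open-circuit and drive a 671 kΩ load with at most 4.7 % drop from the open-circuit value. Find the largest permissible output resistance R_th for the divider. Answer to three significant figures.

Loading drop = R_th/(R_th + R_L) ≤ 0.0470, so R_th ≤ R_L · ε/(1−ε) = 671 kΩ × 0.0470/0.9530 = 33.1 kΩ.
(Any R1, R2 with R2/(R1+R2) = 0.761 and R1‖R2 ≤ 33.1 kΩ will meet the spec.)

R_th ≤ 33.1 kΩ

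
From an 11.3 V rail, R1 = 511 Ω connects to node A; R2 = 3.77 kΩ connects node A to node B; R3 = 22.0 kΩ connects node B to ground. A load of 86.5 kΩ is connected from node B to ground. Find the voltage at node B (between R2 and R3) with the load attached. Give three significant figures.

V ≈ 9.08 V

At node B, R3 is in parallel with the load: R3‖R_L = 17540 Ω.
Below node A the resistance is R2 + (R3‖R_L) = 21310 Ω, so V_A = 11.3 × 21310/21820 = 11.04 V.
Then V_B = V_A × (R3‖R_L)/(R2 + R3‖R_L) = 11.04 × 17540/21310 = 9.08 V.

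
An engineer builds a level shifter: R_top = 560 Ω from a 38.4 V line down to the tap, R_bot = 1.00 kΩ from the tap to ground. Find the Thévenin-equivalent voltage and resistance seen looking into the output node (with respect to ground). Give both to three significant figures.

V_th is the open-circuit tap voltage: 38.4 × 1000/(560 + 1000) = 24.6 V.
With the supply zeroed, R_top and R_bot appear in parallel from the tap: R_th = R_top‖R_bot = (560 × 1000)/1560 = 359 Ω.

V_th = 24.6 V, R_th = 359 Ω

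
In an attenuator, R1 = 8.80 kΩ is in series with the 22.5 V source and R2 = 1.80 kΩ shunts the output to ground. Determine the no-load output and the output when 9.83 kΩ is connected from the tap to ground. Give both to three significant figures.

Open-circuit: V = 22.5 × 1.80/(8.80 + 1.80) = 3.82 V.
With the load, R2 becomes R2‖R_L = 1.521 kΩ, so V = 22.5 × 1.521/10.32 = 3.32 V.

Unloaded: 3.82 V; loaded: 3.32 V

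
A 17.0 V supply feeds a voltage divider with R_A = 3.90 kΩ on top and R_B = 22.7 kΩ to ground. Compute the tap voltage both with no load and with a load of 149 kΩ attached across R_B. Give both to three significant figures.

Open-circuit: V = 17.0 × 22.7/(3.90 + 22.7) = 14.5 V.
With the load, R_B becomes R_B‖R_L = 19.70 kΩ, so V = 17.0 × 19.70/23.60 = 14.2 V.

Unloaded: 14.5 V; loaded: 14.2 V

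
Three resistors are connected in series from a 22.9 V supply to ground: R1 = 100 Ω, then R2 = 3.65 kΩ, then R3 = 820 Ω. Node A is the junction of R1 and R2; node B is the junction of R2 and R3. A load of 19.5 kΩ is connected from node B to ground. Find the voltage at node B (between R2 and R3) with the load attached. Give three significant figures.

At node B, R3 is in parallel with the load: R3‖R_L = 786.9 Ω.
Below node A the resistance is R2 + (R3‖R_L) = 4437 Ω, so V_A = 22.9 × 4437/4537 = 22.40 V.
Then V_B = V_A × (R3‖R_L)/(R2 + R3‖R_L) = 22.40 × 786.9/4437 = 3.97 V.

V ≈ 3.97 V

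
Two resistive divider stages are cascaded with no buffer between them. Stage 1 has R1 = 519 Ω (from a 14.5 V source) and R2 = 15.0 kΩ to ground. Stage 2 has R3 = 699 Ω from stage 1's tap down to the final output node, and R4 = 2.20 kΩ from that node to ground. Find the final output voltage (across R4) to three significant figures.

Stage 2 presents R3+R4 = 2899 Ω as a load on stage 1's tap.
Stage 1's lower leg becomes R2‖(R3+R4) = 2429 Ω, so V_mid = 14.5 × 2429/2948 = 11.95 V.
Stage 2 is itself unloaded: V_out = V_mid × R4/(R3+R4) = 11.95 × 2200/2899 = 9.07 V.

V_out ≈ 9.07 V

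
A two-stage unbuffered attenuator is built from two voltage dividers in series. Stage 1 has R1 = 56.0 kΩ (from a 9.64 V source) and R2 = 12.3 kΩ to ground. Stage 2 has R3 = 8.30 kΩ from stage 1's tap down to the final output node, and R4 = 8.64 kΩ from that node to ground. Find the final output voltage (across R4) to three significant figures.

Stage 2 presents R3+R4 = 16.94 kΩ as a load on stage 1's tap.
Stage 1's lower leg becomes R2‖(R3+R4) = 7.126 kΩ, so V_mid = 9.64 × 7.126/63.13 = 1.088 V.
Stage 2 is itself unloaded: V_out = V_mid × R4/(R3+R4) = 1.088 × 8.64/16.94 = 0.555 V.

V_out ≈ 0.555 V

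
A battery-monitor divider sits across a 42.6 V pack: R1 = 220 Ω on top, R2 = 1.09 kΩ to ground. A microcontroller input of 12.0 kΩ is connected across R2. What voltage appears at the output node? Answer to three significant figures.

The load sits in parallel with R2: R2‖R_L = (1090 × 12000) / (1090 + 12000) = 999.2 Ω.
V_out = 42.6 × 999.2 / (220 + 999.2) = 42.6 × 999.2/1219 = 34.9 V.
(Unloaded it would have been 35.4 V.)

V_out ≈ 34.9 V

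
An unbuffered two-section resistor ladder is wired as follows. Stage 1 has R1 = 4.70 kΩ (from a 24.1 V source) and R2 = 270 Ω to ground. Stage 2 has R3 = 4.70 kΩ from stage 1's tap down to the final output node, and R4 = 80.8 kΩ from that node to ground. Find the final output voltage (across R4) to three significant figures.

Stage 2 presents R3+R4 = 85500 Ω as a load on stage 1's tap.
Stage 1's lower leg becomes R2‖(R3+R4) = 269.2 Ω, so V_mid = 24.1 × 269.2/4969 = 1.305 V.
Stage 2 is itself unloaded: V_out = V_mid × R4/(R3+R4) = 1.305 × 80800/85500 = 1.23 V.

V_out ≈ 1.23 V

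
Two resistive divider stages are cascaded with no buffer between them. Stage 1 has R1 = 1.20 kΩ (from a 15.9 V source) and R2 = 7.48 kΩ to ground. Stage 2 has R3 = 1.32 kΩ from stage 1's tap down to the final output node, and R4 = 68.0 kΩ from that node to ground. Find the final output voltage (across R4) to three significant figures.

Stage 2 presents R3+R4 = 69.32 kΩ as a load on stage 1's tap.
Stage 1's lower leg becomes R2‖(R3+R4) = 6.751 kΩ, so V_mid = 15.9 × 6.751/7.951 = 13.50 V.
Stage 2 is itself unloaded: V_out = V_mid × R4/(R3+R4) = 13.50 × 68.0/69.32 = 13.2 V.

V_out ≈ 13.2 V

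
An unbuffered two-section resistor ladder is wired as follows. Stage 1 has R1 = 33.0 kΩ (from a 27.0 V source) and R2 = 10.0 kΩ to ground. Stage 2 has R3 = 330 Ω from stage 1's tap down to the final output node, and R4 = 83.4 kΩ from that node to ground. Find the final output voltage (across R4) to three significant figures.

V_out ≈ 5.73 V

Stage 2 presents R3+R4 = 83730 Ω as a load on stage 1's tap.
Stage 1's lower leg becomes R2‖(R3+R4) = 8933 Ω, so V_mid = 27.0 × 8933/41930 = 5.752 V.
Stage 2 is itself unloaded: V_out = V_mid × R4/(R3+R4) = 5.752 × 83400/83730 = 5.73 V.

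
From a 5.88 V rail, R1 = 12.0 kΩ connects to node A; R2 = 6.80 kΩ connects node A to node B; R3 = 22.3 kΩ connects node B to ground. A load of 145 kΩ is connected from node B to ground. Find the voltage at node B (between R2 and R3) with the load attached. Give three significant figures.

V ≈ 2.98 V

At node B, R3 is in parallel with the load: R3‖R_L = 19.33 kΩ.
Below node A the resistance is R2 + (R3‖R_L) = 26.13 kΩ, so V_A = 5.88 × 26.13/38.13 = 4.029 V.
Then V_B = V_A × (R3‖R_L)/(R2 + R3‖R_L) = 4.029 × 19.33/26.13 = 2.98 V.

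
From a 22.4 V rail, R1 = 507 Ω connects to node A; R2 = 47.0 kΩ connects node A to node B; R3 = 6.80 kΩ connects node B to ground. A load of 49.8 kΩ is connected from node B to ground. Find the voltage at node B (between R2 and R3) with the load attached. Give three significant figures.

At node B, R3 is in parallel with the load: R3‖R_L = 5983 Ω.
Below node A the resistance is R2 + (R3‖R_L) = 52980 Ω, so V_A = 22.4 × 52980/53490 = 22.19 V.
Then V_B = V_A × (R3‖R_L)/(R2 + R3‖R_L) = 22.19 × 5983/52980 = 2.51 V.

V ≈ 2.51 V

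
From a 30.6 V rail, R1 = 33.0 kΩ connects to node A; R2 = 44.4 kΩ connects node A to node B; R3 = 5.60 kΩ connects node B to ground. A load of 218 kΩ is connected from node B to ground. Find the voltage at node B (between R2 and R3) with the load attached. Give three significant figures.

At node B, R3 is in parallel with the load: R3‖R_L = 5.460 kΩ.
Below node A the resistance is R2 + (R3‖R_L) = 49.86 kΩ, so V_A = 30.6 × 49.86/82.86 = 18.41 V.
Then V_B = V_A × (R3‖R_L)/(R2 + R3‖R_L) = 18.41 × 5.460/49.86 = 2.02 V.

V ≈ 2.02 V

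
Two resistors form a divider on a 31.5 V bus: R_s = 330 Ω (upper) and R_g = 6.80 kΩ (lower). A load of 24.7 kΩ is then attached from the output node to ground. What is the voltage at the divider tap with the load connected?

V_out ≈ 29.7 V

The load sits in parallel with R_g: R_g‖R_L = (6800 × 24700) / (6800 + 24700) = 5332 Ω.
V_out = 31.5 × 5332 / (330 + 5332) = 31.5 × 5332/5662 = 29.7 V.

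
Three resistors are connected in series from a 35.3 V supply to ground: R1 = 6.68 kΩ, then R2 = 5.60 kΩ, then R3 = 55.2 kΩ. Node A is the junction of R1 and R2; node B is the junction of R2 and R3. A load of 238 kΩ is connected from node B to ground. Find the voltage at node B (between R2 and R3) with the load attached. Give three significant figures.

At node B, R3 is in parallel with the load: R3‖R_L = 44.81 kΩ.
Below node A the resistance is R2 + (R3‖R_L) = 50.41 kΩ, so V_A = 35.3 × 50.41/57.09 = 31.17 V.
Then V_B = V_A × (R3‖R_L)/(R2 + R3‖R_L) = 31.17 × 44.81/50.41 = 27.7 V.

V ≈ 27.7 V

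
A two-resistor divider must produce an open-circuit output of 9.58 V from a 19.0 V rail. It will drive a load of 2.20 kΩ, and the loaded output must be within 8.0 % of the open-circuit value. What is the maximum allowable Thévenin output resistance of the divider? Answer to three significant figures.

Loading drop = R_th/(R_th + R_L) ≤ 0.0800, so R_th ≤ R_L · ε/(1−ε) = 2.20 kΩ × 0.0800/0.9200 = 191 Ω.

R_th ≤ 191 Ω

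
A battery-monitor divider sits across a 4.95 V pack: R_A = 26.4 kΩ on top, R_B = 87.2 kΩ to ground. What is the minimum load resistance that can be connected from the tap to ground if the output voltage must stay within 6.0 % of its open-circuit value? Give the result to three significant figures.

R_L(min) ≈ 317 kΩ

Output resistance R_th = R_A‖R_B = (26.4 × 87.2)/113.6 = 20.26 kΩ.
The fractional drop is R_th/(R_th + R_L); requiring this ≤ 0.0600 gives R_L ≥ R_th(1/0.0600 − 1) = 20.26 × 15.67 = 317 kΩ.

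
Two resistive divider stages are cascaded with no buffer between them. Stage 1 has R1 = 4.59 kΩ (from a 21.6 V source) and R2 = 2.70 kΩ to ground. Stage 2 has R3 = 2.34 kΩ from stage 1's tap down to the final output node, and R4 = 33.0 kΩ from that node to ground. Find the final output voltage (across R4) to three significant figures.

V_out ≈ 7.13 V

Stage 2 presents R3+R4 = 35.34 kΩ as a load on stage 1's tap.
Stage 1's lower leg becomes R2‖(R3+R4) = 2.508 kΩ, so V_mid = 21.6 × 2.508/7.098 = 7.633 V.
Stage 2 is itself unloaded: V_out = V_mid × R4/(R3+R4) = 7.633 × 33.0/35.34 = 7.13 V.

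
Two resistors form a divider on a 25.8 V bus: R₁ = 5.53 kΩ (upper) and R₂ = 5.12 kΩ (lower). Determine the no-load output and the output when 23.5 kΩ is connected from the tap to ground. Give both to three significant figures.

Unloaded: 12.4 V; loaded: 11.1 V

Open-circuit: V = 25.8 × 5.12/(5.53 + 5.12) = 12.4 V.
With the load, R₂ becomes R₂‖R_L = 4.204 kΩ, so V = 25.8 × 4.204/9.734 = 11.1 V.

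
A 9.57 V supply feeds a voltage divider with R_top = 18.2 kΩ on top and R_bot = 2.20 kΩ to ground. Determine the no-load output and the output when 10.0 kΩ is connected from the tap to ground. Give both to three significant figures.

Open-circuit: V = 9.57 × 2.20/(18.2 + 2.20) = 1.03 V.
With the load, R_bot becomes R_bot‖R_L = 1.803 kΩ, so V = 9.57 × 1.803/20.00 = 0.863 V.

Unloaded: 1.03 V; loaded: 0.863 V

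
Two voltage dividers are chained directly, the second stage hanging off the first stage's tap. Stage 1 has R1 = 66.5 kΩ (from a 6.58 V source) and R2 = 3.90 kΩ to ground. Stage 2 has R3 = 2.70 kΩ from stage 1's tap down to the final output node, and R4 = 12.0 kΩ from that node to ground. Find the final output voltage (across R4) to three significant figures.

Stage 2 presents R3+R4 = 14.70 kΩ as a load on stage 1's tap.
Stage 1's lower leg becomes R2‖(R3+R4) = 3.082 kΩ, so V_mid = 6.58 × 3.082/69.58 = 0.2915 V.
Stage 2 is itself unloaded: V_out = V_mid × R4/(R3+R4) = 0.2915 × 12.0/14.70 = 0.238 V.

V_out ≈ 0.238 V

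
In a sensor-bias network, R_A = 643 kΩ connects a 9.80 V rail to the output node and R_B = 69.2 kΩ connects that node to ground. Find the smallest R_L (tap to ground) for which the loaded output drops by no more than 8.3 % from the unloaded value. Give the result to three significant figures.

R_L(min) ≈ 690 kΩ

Output resistance R_th = R_A‖R_B = (643 × 69.2)/712.2 = 62.48 kΩ.
The fractional drop is R_th/(R_th + R_L); requiring this ≤ 0.0830 gives R_L ≥ R_th(1/0.0830 − 1) = 62.48 × 11.05 = 690 kΩ.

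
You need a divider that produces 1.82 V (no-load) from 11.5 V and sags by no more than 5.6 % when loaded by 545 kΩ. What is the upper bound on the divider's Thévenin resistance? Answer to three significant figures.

R_th ≤ 32.3 kΩ

Loading drop = R_th/(R_th + R_L) ≤ 0.0560, so R_th ≤ R_L · ε/(1−ε) = 545 kΩ × 0.0560/0.9440 = 32.3 kΩ.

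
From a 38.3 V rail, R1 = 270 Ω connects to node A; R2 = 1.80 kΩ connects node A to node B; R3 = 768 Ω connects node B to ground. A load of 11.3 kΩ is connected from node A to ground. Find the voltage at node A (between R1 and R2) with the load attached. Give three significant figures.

V ≈ 33.9 V

Below node A the series string R2+R3 = 2568 Ω sits in parallel with the 11300 Ω load: 2092 Ω.
V_A = 38.3 × 2092/(270 + 2092) = 33.9 V.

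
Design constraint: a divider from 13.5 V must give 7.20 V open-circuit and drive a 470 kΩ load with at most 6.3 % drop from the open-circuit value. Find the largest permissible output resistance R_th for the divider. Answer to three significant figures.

R_th ≤ 31.6 kΩ

Loading drop = R_th/(R_th + R_L) ≤ 0.0630, so R_th ≤ R_L · ε/(1−ε) = 470 kΩ × 0.0630/0.9370 = 31.6 kΩ.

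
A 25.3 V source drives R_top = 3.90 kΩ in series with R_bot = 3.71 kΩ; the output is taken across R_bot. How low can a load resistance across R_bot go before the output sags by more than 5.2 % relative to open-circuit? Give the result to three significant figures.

R_L(min) ≈ 34.7 kΩ

Output resistance R_th = R_top‖R_bot = (3.90 × 3.71)/7.610 = 1.901 kΩ.
The fractional drop is R_th/(R_th + R_L); requiring this ≤ 0.0520 gives R_L ≥ R_th(1/0.0520 − 1) = 1.901 × 18.23 = 34.7 kΩ.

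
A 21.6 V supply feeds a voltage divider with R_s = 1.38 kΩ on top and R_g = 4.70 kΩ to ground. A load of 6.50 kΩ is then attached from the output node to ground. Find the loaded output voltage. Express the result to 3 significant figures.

V_out ≈ 14.3 V

The load sits in parallel with R_g: R_g‖R_L = (4.70 × 6.50) / (4.70 + 6.50) = 2.728 kΩ.
V_out = 21.6 × 2.728 / (1.38 + 2.728) = 21.6 × 2.728/4.108 = 14.3 V.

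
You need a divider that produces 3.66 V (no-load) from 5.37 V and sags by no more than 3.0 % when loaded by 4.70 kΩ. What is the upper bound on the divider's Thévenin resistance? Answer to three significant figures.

R_th ≤ 145 Ω

Loading drop = R_th/(R_th + R_L) ≤ 0.0300, so R_th ≤ R_L · ε/(1−ε) = 4.70 kΩ × 0.0300/0.9700 = 145 Ω.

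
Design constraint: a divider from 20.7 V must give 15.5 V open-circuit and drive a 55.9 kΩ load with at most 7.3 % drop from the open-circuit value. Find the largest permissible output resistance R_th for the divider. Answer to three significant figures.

Loading drop = R_th/(R_th + R_L) ≤ 0.0730, so R_th ≤ R_L · ε/(1−ε) = 55.9 kΩ × 0.0730/0.9270 = 4.40 kΩ.
(Any R1, R2 with R2/(R1+R2) = 0.749 and R1‖R2 ≤ 4.40 kΩ will meet the spec.)

R_th ≤ 4.40 kΩ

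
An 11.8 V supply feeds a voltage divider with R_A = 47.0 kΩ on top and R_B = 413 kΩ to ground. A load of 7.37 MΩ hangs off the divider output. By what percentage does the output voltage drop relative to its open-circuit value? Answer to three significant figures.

The divider's output (Thévenin) resistance is R_A‖R_B = 42.20 kΩ.
Fractional drop under load = R_th/(R_th + R_L) = 42.20 / (42.20 + 7370) = 0.005693.
So the output falls by 0.569 %.

0.569 %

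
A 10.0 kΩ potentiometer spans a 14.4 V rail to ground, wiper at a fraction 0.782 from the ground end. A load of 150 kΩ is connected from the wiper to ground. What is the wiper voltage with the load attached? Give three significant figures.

V ≈ 11.1 V

The wiper splits the pot into (1−α)R = 2.180 kΩ above and αR = 7.820 kΩ below.
Lower section ‖ load = 7.433 kΩ.
V_wiper = 14.4 × 7.433/(2.180 + 7.433) = 11.1 V.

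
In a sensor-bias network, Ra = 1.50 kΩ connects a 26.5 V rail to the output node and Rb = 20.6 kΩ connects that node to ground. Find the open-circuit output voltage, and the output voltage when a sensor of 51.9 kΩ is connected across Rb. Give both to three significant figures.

Unloaded: 24.7 V; loaded: 24.1 V

Open-circuit: V = 26.5 × 20.6/(1.50 + 20.6) = 24.7 V.
With the load, Rb becomes Rb‖R_L = 14.75 kΩ, so V = 26.5 × 14.75/16.25 = 24.1 V.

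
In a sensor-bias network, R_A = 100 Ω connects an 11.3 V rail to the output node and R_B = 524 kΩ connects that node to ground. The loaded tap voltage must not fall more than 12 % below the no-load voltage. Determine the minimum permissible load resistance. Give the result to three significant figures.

Output resistance R_th = R_A‖R_B = (100 × 524000)/524100 = 99.98 Ω.
The fractional drop is R_th/(R_th + R_L); requiring this ≤ 0.120 gives R_L ≥ R_th(1/0.120 − 1) = 99.98 × 7.333 = 733 Ω.

R_L(min) ≈ 733 Ω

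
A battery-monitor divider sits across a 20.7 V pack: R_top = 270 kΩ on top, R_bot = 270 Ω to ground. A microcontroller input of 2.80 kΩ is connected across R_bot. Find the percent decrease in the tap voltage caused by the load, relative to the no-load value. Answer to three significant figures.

Unloaded V = 20.7 × 270/270300 = 0.020679 V.
Loaded: R_bot‖R_L = 246.3 Ω, giving V = 20.7 × 246.3/270200 = 0.018862 V.
Drop = (0.020679 − 0.018862) / 0.020679 = 8.79 %.

8.79 %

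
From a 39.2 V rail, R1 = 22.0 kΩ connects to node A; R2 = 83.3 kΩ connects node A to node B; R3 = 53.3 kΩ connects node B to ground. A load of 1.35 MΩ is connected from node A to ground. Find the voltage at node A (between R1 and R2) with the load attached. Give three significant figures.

V ≈ 33.3 V

Below node A the series string R2+R3 = 136.6 kΩ sits in parallel with the 1350 kΩ load: 124.0 kΩ.
V_A = 39.2 × 124.0/(22.0 + 124.0) = 33.3 V.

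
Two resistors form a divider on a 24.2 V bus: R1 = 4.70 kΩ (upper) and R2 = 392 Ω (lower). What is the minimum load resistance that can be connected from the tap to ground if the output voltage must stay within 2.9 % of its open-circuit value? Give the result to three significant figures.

R_L(min) ≈ 12.1 kΩ

Output resistance R_th = R1‖R2 = (4700 × 392)/5092 = 361.8 Ω.
The fractional drop is R_th/(R_th + R_L); requiring this ≤ 0.0290 gives R_L ≥ R_th(1/0.0290 − 1) = 361.8 × 33.48 = 12.1 kΩ.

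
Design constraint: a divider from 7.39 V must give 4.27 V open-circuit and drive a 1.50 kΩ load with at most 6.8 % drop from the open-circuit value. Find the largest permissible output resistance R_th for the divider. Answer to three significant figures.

R_th ≤ 109 Ω

Loading drop = R_th/(R_th + R_L) ≤ 0.0680, so R_th ≤ R_L · ε/(1−ε) = 1.50 kΩ × 0.0680/0.9320 = 109 Ω.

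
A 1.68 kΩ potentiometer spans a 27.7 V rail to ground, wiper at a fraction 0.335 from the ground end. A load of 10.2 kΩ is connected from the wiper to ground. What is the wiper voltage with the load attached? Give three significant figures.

The wiper splits the pot into (1−α)R = 1117 Ω above and αR = 562.8 Ω below.
Lower section ‖ load = 533.4 Ω.
V_wiper = 27.7 × 533.4/(1117 + 533.4) = 8.95 V.

V ≈ 8.95 V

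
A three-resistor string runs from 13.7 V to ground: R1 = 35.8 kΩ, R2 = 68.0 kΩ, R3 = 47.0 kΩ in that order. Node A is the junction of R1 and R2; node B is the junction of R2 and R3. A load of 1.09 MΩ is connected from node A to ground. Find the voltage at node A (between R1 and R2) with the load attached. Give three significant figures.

V ≈ 10.2 V

Below node A the series string R2+R3 = 115.0 kΩ sits in parallel with the 1090 kΩ load: 104.0 kΩ.
V_A = 13.7 × 104.0/(35.8 + 104.0) = 10.2 V.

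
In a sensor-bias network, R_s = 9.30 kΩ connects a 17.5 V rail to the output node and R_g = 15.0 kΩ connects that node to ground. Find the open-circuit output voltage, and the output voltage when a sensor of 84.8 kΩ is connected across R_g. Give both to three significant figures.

Unloaded: 10.8 V; loaded: 10.1 V

Open-circuit: V = 17.5 × 15.0/(9.30 + 15.0) = 10.8 V.
With the load, R_g becomes R_g‖R_L = 12.75 kΩ, so V = 17.5 × 12.75/22.05 = 10.1 V.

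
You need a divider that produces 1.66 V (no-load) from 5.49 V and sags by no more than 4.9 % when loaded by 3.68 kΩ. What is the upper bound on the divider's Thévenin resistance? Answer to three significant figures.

R_th ≤ 190 Ω

Loading drop = R_th/(R_th + R_L) ≤ 0.0490, so R_th ≤ R_L · ε/(1−ε) = 3.68 kΩ × 0.0490/0.9510 = 190 Ω.
(Any R1, R2 with R2/(R1+R2) = 0.302 and R1‖R2 ≤ 190 Ω will meet the spec.)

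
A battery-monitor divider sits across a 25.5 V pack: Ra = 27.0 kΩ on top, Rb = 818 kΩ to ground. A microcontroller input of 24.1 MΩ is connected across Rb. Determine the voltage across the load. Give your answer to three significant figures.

The load sits in parallel with Rb: Rb‖R_L = (818 × 24100) / (818 + 24100) = 791.1 kΩ.
V_out = 25.5 × 791.1 / (27.0 + 791.1) = 25.5 × 791.1/818.1 = 24.7 V.

V_out ≈ 24.7 V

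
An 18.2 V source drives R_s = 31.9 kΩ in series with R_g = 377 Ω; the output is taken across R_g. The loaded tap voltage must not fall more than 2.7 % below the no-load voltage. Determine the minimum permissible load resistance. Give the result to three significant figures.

R_L(min) ≈ 13.4 kΩ

Output resistance R_th = R_s‖R_g = (31900 × 377)/32280 = 372.6 Ω.
The fractional drop is R_th/(R_th + R_L); requiring this ≤ 0.0270 gives R_L ≥ R_th(1/0.0270 − 1) = 372.6 × 36.04 = 13.4 kΩ.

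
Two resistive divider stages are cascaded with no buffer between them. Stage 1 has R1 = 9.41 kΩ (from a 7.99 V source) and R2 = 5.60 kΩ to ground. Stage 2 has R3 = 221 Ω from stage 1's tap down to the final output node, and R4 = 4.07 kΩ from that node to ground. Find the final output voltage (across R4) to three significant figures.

Stage 2 presents R3+R4 = 4291 Ω as a load on stage 1's tap.
Stage 1's lower leg becomes R2‖(R3+R4) = 2429 Ω, so V_mid = 7.99 × 2429/11840 = 1.640 V.
Stage 2 is itself unloaded: V_out = V_mid × R4/(R3+R4) = 1.640 × 4070/4291 = 1.56 V.

V_out ≈ 1.56 V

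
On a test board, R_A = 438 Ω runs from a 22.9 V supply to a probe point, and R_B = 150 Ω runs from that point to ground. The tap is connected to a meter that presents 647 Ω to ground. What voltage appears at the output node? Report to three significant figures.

The load sits in parallel with R_B: R_B‖R_L = (150 × 647) / (150 + 647) = 121.8 Ω.
V_out = 22.9 × 121.8 / (438 + 121.8) = 22.9 × 121.8/559.8 = 4.98 V.
(Unloaded it would have been 5.84 V.)

V_out ≈ 4.98 V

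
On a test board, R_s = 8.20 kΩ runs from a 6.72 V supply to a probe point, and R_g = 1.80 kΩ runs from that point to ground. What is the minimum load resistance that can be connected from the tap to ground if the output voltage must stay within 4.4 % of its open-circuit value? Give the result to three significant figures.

Output resistance R_th = R_s‖R_g = (8.20 × 1.80)/10.00 = 1.476 kΩ.
The fractional drop is R_th/(R_th + R_L); requiring this ≤ 0.0440 gives R_L ≥ R_th(1/0.0440 − 1) = 1.476 × 21.73 = 32.1 kΩ.

R_L(min) ≈ 32.1 kΩ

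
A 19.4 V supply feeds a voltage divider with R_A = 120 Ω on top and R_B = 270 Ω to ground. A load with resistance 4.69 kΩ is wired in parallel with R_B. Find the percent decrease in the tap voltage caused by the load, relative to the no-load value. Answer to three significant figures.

The divider's output (Thévenin) resistance is R_A‖R_B = 83.08 Ω.
Fractional drop under load = R_th/(R_th + R_L) = 83.08 / (83.08 + 4690) = 0.01741.
So the output falls by 1.74 %.

1.74 %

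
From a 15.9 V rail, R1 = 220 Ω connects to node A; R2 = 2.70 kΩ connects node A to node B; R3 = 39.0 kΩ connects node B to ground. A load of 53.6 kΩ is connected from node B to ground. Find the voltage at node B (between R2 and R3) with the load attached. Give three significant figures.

At node B, R3 is in parallel with the load: R3‖R_L = 22570 Ω.
Below node A the resistance is R2 + (R3‖R_L) = 25270 Ω, so V_A = 15.9 × 25270/25490 = 15.76 V.
Then V_B = V_A × (R3‖R_L)/(R2 + R3‖R_L) = 15.76 × 22570/25270 = 14.1 V.

V ≈ 14.1 V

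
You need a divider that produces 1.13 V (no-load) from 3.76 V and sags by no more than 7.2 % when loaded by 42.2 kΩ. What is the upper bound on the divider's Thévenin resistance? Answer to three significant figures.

Loading drop = R_th/(R_th + R_L) ≤ 0.0720, so R_th ≤ R_L · ε/(1−ε) = 42.2 kΩ × 0.0720/0.9280 = 3.27 kΩ.
(Any R1, R2 with R2/(R1+R2) = 0.301 and R1‖R2 ≤ 3.27 kΩ will meet the spec.)

R_th ≤ 3.27 kΩ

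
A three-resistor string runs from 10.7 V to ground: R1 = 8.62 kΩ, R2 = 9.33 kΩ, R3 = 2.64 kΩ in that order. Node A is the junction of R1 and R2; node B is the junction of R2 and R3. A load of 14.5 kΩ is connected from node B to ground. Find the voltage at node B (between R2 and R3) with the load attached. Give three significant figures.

V ≈ 1.18 V

At node B, R3 is in parallel with the load: R3‖R_L = 2.233 kΩ.
Below node A the resistance is R2 + (R3‖R_L) = 11.56 kΩ, so V_A = 10.7 × 11.56/20.18 = 6.130 V.
Then V_B = V_A × (R3‖R_L)/(R2 + R3‖R_L) = 6.130 × 2.233/11.56 = 1.18 V.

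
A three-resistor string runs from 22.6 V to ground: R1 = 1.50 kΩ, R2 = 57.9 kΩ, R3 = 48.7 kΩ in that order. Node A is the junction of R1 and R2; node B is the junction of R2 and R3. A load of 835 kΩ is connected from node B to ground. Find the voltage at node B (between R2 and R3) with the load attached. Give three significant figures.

V ≈ 9.87 V

At node B, R3 is in parallel with the load: R3‖R_L = 46.02 kΩ.
Below node A the resistance is R2 + (R3‖R_L) = 103.9 kΩ, so V_A = 22.6 × 103.9/105.4 = 22.28 V.
Then V_B = V_A × (R3‖R_L)/(R2 + R3‖R_L) = 22.28 × 46.02/103.9 = 9.87 V.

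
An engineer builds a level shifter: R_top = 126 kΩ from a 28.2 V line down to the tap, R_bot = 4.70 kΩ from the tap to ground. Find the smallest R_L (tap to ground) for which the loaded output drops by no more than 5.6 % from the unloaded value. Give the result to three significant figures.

R_L(min) ≈ 76.4 kΩ

Output resistance R_th = R_top‖R_bot = (126 × 4.70)/130.7 = 4.531 kΩ.
The fractional drop is R_th/(R_th + R_L); requiring this ≤ 0.0560 gives R_L ≥ R_th(1/0.0560 − 1) = 4.531 × 16.86 = 76.4 kΩ.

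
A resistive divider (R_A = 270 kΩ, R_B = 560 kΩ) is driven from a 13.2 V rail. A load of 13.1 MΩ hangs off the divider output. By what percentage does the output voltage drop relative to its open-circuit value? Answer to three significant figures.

The divider's output (Thévenin) resistance is R_A‖R_B = 182.2 kΩ.
Fractional drop under load = R_th/(R_th + R_L) = 182.2 / (182.2 + 13100) = 0.01372.
So the output falls by 1.37 %.

1.37 %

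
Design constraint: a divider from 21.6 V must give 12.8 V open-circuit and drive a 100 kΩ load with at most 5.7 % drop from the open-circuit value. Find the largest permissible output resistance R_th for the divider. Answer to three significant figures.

Loading drop = R_th/(R_th + R_L) ≤ 0.0570, so R_th ≤ R_L · ε/(1−ε) = 100 kΩ × 0.0570/0.9430 = 6.04 kΩ.
(Any R1, R2 with R2/(R1+R2) = 0.593 and R1‖R2 ≤ 6.04 kΩ will meet the spec.)

R_th ≤ 6.04 kΩ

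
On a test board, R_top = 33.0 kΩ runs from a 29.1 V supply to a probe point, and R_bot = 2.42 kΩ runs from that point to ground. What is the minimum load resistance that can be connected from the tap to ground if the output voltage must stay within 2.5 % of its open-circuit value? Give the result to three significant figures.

Output resistance R_th = R_top‖R_bot = (33.0 × 2.42)/35.42 = 2.255 kΩ.
The fractional drop is R_th/(R_th + R_L); requiring this ≤ 0.0250 gives R_L ≥ R_th(1/0.0250 − 1) = 2.255 × 39.00 = 87.9 kΩ.

R_L(min) ≈ 87.9 kΩ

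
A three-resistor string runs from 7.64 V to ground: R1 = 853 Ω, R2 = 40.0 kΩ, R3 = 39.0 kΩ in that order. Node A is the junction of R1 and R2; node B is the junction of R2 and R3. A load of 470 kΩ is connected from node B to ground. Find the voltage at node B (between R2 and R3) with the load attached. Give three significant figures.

At node B, R3 is in parallel with the load: R3‖R_L = 36010 Ω.
Below node A the resistance is R2 + (R3‖R_L) = 76010 Ω, so V_A = 7.64 × 76010/76860 = 7.555 V.
Then V_B = V_A × (R3‖R_L)/(R2 + R3‖R_L) = 7.555 × 36010/76010 = 3.58 V.

V ≈ 3.58 V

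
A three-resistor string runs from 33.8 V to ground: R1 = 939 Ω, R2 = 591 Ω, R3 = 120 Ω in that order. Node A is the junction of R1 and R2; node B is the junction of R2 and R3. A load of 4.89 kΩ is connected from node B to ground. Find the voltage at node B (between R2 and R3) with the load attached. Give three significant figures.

V ≈ 2.40 V

At node B, R3 is in parallel with the load: R3‖R_L = 117.1 Ω.
Below node A the resistance is R2 + (R3‖R_L) = 708.1 Ω, so V_A = 33.8 × 708.1/1647 = 14.53 V.
Then V_B = V_A × (R3‖R_L)/(R2 + R3‖R_L) = 14.53 × 117.1/708.1 = 2.40 V.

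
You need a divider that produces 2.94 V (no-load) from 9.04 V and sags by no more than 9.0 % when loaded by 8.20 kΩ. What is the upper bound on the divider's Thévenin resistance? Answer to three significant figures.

R_th ≤ 811 Ω

Loading drop = R_th/(R_th + R_L) ≤ 0.0900, so R_th ≤ R_L · ε/(1−ε) = 8.20 kΩ × 0.0900/0.9100 = 811 Ω.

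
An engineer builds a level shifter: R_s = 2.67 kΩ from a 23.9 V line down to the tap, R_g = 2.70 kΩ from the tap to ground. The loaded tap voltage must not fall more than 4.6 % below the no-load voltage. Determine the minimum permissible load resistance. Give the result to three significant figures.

Output resistance R_th = R_s‖R_g = (2.67 × 2.70)/5.370 = 1.342 kΩ.
The fractional drop is R_th/(R_th + R_L); requiring this ≤ 0.0460 gives R_L ≥ R_th(1/0.0460 − 1) = 1.342 × 20.74 = 27.8 kΩ.

R_L(min) ≈ 27.8 kΩ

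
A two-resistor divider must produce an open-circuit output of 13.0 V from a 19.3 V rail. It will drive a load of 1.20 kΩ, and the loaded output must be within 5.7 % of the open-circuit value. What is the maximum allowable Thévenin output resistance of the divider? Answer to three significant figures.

R_th ≤ 72.5 Ω

Loading drop = R_th/(R_th + R_L) ≤ 0.0570, so R_th ≤ R_L · ε/(1−ε) = 1.20 kΩ × 0.0570/0.9430 = 72.5 Ω.
(Any R1, R2 with R2/(R1+R2) = 0.674 and R1‖R2 ≤ 72.5 Ω will meet the spec.)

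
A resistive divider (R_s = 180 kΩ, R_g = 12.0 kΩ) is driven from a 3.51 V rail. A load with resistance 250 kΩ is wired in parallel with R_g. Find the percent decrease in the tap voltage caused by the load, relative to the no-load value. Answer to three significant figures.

The divider's output (Thévenin) resistance is R_s‖R_g = 11.25 kΩ.
Fractional drop under load = R_th/(R_th + R_L) = 11.25 / (11.25 + 250) = 0.04306.
So the output falls by 4.31 %.

4.31 %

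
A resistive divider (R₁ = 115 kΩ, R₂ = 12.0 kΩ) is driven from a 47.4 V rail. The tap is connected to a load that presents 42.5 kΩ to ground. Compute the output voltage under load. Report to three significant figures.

The load sits in parallel with R₂: R₂‖R_L = (12.0 × 42.5) / (12.0 + 42.5) = 9.358 kΩ.
V_out = 47.4 × 9.358 / (115 + 9.358) = 47.4 × 9.358/124.4 = 3.57 V.

V_out ≈ 3.57 V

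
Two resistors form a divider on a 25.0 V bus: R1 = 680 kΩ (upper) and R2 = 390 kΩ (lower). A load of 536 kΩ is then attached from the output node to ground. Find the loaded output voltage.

V_out ≈ 6.23 V

The load sits in parallel with R2: R2‖R_L = (390 × 536) / (390 + 536) = 225.7 kΩ.
V_out = 25.0 × 225.7 / (680 + 225.7) = 25.0 × 225.7/905.7 = 6.23 V.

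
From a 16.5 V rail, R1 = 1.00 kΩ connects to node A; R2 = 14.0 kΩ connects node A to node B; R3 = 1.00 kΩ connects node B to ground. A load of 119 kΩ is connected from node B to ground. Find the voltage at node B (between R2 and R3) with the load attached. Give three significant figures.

V ≈ 1.02 V

At node B, R3 is in parallel with the load: R3‖R_L = 0.9917 kΩ.
Below node A the resistance is R2 + (R3‖R_L) = 14.99 kΩ, so V_A = 16.5 × 14.99/15.99 = 15.47 V.
Then V_B = V_A × (R3‖R_L)/(R2 + R3‖R_L) = 15.47 × 0.9917/14.99 = 1.02 V.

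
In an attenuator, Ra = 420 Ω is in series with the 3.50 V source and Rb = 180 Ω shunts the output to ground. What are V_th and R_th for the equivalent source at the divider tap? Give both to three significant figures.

V_th is the open-circuit tap voltage: 3.50 × 180/(420 + 180) = 1.05 V.
With the supply zeroed, Ra and Rb appear in parallel from the tap: R_th = Ra‖Rb = (420 × 180)/600.0 = 126 Ω.

V_th = 1.05 V, R_th = 126 Ω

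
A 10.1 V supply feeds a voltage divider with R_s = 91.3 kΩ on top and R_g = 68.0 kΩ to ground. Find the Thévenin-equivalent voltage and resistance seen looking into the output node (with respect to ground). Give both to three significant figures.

V_th is the open-circuit tap voltage: 10.1 × 68.0/(91.3 + 68.0) = 4.31 V.
With the supply zeroed, R_s and R_g appear in parallel from the tap: R_th = R_s‖R_g = (91.3 × 68.0)/159.3 = 39.0 kΩ.

V_th = 4.31 V, R_th = 39.0 kΩ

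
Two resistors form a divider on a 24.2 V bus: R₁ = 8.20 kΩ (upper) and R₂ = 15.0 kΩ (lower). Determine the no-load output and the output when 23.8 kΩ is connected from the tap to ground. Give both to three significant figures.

Open-circuit: V = 24.2 × 15.0/(8.20 + 15.0) = 15.6 V.
With the load, R₂ becomes R₂‖R_L = 9.201 kΩ, so V = 24.2 × 9.201/17.40 = 12.8 V.

Unloaded: 15.6 V; loaded: 12.8 V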